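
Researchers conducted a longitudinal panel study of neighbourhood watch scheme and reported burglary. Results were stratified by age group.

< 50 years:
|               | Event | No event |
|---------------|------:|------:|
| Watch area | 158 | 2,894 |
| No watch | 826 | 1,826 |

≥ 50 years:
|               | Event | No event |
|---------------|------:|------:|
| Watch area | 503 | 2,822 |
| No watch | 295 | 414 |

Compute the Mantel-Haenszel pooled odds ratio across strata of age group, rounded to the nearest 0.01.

OR_MH = Σ(aᵢdᵢ/nᵢ) / Σ(bᵢcᵢ/nᵢ), where nᵢ is the stratum total.
Stratum 1 (< 50 years): n = 5704; a·d/n = 158·1826/5704 = 50.5799; b·c/n = 2894·826/5704 = 419.0820
Stratum 2 (≥ 50 years): n = 4034; a·d/n = 503·414/4034 = 51.6217; b·c/n = 2822·295/4034 = 206.3684
OR_MH = (50.5799 + 51.6217) / (419.0820 + 206.3684) = 102.2017 / 625.4504 = 0.16340

0.16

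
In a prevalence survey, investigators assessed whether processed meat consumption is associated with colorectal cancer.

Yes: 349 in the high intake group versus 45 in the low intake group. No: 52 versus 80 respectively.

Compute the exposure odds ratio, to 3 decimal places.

11.932

From the description: a = 349, b = 52, c = 45, d = 80.
OR = (a·d)/(b·c) = (349 × 80) / (52 × 45) = 27920 / 2340 = 11.93162
The odds of colorectal cancer are about 11.93 times as high in the high intake group.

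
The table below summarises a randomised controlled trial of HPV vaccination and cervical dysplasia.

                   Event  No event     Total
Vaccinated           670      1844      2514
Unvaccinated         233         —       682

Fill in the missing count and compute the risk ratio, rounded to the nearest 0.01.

The missing cell is in the unexposed row: 682 − 233 = 449.
So a = 670, b = 1844, c = 233, d = 449.
RR = [a/(a+b)] / [c/(c+d)] = (670/2514) / (233/682) = 0.26651/0.34164 = 0.78008

0.78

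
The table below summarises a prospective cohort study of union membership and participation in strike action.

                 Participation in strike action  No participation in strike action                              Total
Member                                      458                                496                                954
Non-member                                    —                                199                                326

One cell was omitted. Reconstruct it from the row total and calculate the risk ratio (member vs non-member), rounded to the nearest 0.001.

1.232

The missing cell is in the unexposed row: 326 − 199 = 127.
So a = 458, b = 496, c = 127, d = 199.
RR = [a/(a+b)] / [c/(c+d)] = (458/954) / (127/326) = 0.48008/0.38957 = 1.23234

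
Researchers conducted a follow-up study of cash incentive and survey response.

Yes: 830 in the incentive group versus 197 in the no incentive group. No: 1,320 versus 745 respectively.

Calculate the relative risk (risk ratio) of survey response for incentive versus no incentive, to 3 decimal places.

1.846

From the description: a = 830, b = 1320, c = 197, d = 745.
Risk in exposed = 830/2150 = 0.38605; risk in unexposed = 197/942 = 0.20913.
RR = 0.38605 / 0.20913 = 1.84597
The risk among the exposed is 1.85 times that among the unexposed.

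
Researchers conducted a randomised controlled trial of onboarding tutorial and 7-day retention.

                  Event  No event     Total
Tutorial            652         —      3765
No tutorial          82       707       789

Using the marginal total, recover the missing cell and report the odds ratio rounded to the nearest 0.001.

1.806

The missing cell is in the exposed row: 3765 − 652 = 3113.
So a = 652, b = 3113, c = 82, d = 707.
OR = (a·d)/(b·c) = (652 × 707) / (3113 × 82) = 460964 / 255266 = 1.80582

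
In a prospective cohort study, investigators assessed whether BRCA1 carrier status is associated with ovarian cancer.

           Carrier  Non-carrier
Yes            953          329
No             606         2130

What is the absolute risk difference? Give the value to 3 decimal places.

0.477

Reading the table with exposure as columns: a = 953 (Carrier, case), b = 606 (Carrier, non-case), c = 329 (Non-carrier, case), d = 2130.
Risk in exposed = 953/1559 = 0.611289; risk in unexposed = 329/2459 = 0.133794.
Risk difference = 0.611289 − 0.133794 = 0.477495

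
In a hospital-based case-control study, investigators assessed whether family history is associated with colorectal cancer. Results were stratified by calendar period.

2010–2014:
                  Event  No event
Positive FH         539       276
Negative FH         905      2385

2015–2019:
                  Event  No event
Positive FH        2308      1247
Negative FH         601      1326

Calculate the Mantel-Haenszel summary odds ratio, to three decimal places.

4.411

OR_MH = Σ(aᵢdᵢ/nᵢ) / Σ(bᵢcᵢ/nᵢ), where nᵢ is the stratum total.
Stratum 1 (2010–2014): n = 4105; a·d/n = 539·2385/4105 = 313.1583; b·c/n = 276·905/4105 = 60.8477
Stratum 2 (2015–2019): n = 5482; a·d/n = 2308·1326/5482 = 558.2649; b·c/n = 1247·601/5482 = 136.7105
OR_MH = (313.1583 + 558.2649) / (60.8477 + 136.7105) = 871.4232 / 197.5583 = 4.41097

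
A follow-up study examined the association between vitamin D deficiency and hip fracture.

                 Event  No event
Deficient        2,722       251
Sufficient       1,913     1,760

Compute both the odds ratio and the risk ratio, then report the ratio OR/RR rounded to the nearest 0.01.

5.68

Cells: a = 2722, b = 251, c = 1913, d = 1760.
OR = (2722·1760)/(251·1913) = 4790720/480163 = 9.97728
Risk in exposed = 2722/2973 = 0.91557; risk in unexposed = 1913/3673 = 0.52083; RR = 1.75792
OR/RR = 9.97728 / 1.75792 = 5.67561
The outcome is not rare, so the OR lies further from 1 than the RR.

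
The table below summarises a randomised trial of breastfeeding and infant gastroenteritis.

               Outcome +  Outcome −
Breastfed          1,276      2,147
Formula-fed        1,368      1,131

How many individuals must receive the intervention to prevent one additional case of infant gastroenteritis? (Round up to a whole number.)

Risk in treated group = 1276/3423 = 0.37277; risk in control = 1368/2499 = 0.54742.
Absolute risk reduction = 0.54742 − 0.37277 = 0.17465
NNT = 1 / ARR = 1 / 0.17465 = 5.726 → round up → 6

6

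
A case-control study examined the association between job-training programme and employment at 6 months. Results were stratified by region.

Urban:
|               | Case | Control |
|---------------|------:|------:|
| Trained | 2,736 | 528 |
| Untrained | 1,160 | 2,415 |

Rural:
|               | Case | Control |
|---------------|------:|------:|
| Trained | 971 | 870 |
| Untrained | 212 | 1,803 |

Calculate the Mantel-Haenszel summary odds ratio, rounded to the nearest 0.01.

OR_MH = Σ(aᵢdᵢ/nᵢ) / Σ(bᵢcᵢ/nᵢ), where nᵢ is the stratum total.
Stratum 1 (Urban): n = 6839; a·d/n = 2736·2415/6839 = 966.1412; b·c/n = 528·1160/6839 = 89.5570
Stratum 2 (Rural): n = 3856; a·d/n = 971·1803/3856 = 454.0231; b·c/n = 870·212/3856 = 47.8320
OR_MH = (966.1412 + 454.0231) / (89.5570 + 47.8320) = 1420.1643 / 137.3889 = 10.33682

10.34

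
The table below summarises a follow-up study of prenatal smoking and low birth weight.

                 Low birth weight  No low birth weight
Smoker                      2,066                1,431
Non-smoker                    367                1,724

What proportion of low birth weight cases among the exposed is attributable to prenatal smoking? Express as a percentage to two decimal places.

70.29

Cells: a = 2066, b = 1431, c = 367, d = 1724.
Risk in exposed = 2066/3497 = 0.59079; risk in unexposed = 367/2091 = 0.17551.
RR = 0.59079/0.17551 = 3.36607
AR% = (RR − 1)/RR × 100 = (3.36607 − 1)/3.36607 × 100 = 70.2917%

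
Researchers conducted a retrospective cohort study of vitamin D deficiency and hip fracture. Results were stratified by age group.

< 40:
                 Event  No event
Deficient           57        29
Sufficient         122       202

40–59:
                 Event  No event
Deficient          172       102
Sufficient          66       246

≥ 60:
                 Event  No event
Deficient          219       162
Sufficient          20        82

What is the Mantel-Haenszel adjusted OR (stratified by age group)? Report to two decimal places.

5.12

OR_MH = Σ(aᵢdᵢ/nᵢ) / Σ(bᵢcᵢ/nᵢ), where nᵢ is the stratum total.
Stratum 1 (< 40): n = 410; a·d/n = 57·202/410 = 28.0829; b·c/n = 29·122/410 = 8.6293
Stratum 2 (40–59): n = 586; a·d/n = 172·246/586 = 72.2048; b·c/n = 102·66/586 = 11.4881
Stratum 3 (≥ 60): n = 483; a·d/n = 219·82/483 = 37.1801; b·c/n = 162·20/483 = 6.7081
OR_MH = (28.0829 + 72.2048 + 37.1801) / (8.6293 + 11.4881 + 6.7081) = 137.4678 / 26.8254 = 5.12454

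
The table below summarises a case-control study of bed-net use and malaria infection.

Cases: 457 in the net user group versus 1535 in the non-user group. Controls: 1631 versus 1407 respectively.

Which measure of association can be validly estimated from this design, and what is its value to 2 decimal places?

From the description: a = 457, b = 1631, c = 1535, d = 1407.
This is a case-control study: participants were sampled on outcome status, so risks in the source population cannot be estimated directly — relative risk is not valid here. The odds ratio is the appropriate measure.
OR = (a·d)/(b·c) = (457 × 1407) / (1631 × 1535) = 642999 / 2503585 = 0.25683

0.26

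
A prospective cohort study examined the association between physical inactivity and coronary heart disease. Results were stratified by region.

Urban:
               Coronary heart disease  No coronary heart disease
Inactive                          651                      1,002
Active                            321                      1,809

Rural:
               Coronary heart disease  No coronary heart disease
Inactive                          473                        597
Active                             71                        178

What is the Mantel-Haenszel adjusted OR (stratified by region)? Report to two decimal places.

3.20

OR_MH = Σ(aᵢdᵢ/nᵢ) / Σ(bᵢcᵢ/nᵢ), where nᵢ is the stratum total.
Stratum 1 (Urban): n = 3783; a·d/n = 651·1809/3783 = 311.3029; b·c/n = 1002·321/3783 = 85.0230
Stratum 2 (Rural): n = 1319; a·d/n = 473·178/1319 = 63.8317; b·c/n = 597·71/1319 = 32.1357
OR_MH = (311.3029 + 63.8317) / (85.0230 + 32.1357) = 375.1346 / 117.1587 = 3.20194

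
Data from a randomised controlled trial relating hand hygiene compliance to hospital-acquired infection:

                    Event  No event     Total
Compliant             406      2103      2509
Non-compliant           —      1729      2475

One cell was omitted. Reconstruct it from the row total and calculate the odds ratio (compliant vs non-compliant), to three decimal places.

0.447

The missing cell is in the unexposed row: 2475 − 1729 = 746.
So a = 406, b = 2103, c = 746, d = 1729.
OR = (a·d)/(b·c) = (406 × 1729) / (2103 × 746) = 701974 / 1568838 = 0.44745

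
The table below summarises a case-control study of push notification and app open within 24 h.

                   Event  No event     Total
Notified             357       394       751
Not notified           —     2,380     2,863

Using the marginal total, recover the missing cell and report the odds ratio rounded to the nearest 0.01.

The missing cell is in the unexposed row: 2863 − 2380 = 483.
So a = 357, b = 394, c = 483, d = 2380.
OR = (a·d)/(b·c) = (357 × 2380) / (394 × 483) = 849660 / 190302 = 4.46480

4.46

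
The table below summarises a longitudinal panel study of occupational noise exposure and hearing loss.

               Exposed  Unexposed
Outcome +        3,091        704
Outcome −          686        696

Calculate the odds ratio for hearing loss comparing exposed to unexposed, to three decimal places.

4.455

Reading the table with exposure as columns: a = 3091 (Exposed, case), b = 686 (Exposed, non-case), c = 704 (Unexposed, case), d = 696.
OR = (a·d)/(b·c) = (3091 × 696) / (686 × 704) = 2151336 / 482944 = 4.45463
The odds of hearing loss are about 4.45 times as high in the exposed group.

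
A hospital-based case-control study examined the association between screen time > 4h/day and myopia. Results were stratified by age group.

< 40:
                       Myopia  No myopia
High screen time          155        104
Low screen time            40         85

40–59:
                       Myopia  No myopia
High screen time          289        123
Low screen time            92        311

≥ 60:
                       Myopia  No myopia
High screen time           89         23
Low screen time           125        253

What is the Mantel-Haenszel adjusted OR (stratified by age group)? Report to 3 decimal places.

6.230

OR_MH = Σ(aᵢdᵢ/nᵢ) / Σ(bᵢcᵢ/nᵢ), where nᵢ is the stratum total.
Stratum 1 (< 40): n = 384; a·d/n = 155·85/384 = 34.3099; b·c/n = 104·40/384 = 10.8333
Stratum 2 (40–59): n = 815; a·d/n = 289·311/815 = 110.2810; b·c/n = 123·92/815 = 13.8847
Stratum 3 (≥ 60): n = 490; a·d/n = 89·253/490 = 45.9531; b·c/n = 23·125/490 = 5.8673
OR_MH = (34.3099 + 110.2810 + 45.9531) / (10.8333 + 13.8847 + 5.8673) = 190.5439 / 30.5853 = 6.22991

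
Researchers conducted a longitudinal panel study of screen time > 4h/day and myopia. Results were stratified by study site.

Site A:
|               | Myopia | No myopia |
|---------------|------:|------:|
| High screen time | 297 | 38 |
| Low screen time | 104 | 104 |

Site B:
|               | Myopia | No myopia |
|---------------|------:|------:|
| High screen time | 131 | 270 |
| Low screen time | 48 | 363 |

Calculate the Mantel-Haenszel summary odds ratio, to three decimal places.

4.968

OR_MH = Σ(aᵢdᵢ/nᵢ) / Σ(bᵢcᵢ/nᵢ), where nᵢ is the stratum total.
Stratum 1 (Site A): n = 543; a·d/n = 297·104/543 = 56.8840; b·c/n = 38·104/543 = 7.2781
Stratum 2 (Site B): n = 812; a·d/n = 131·363/812 = 58.5628; b·c/n = 270·48/812 = 15.9606
OR_MH = (56.8840 + 58.5628) / (7.2781 + 15.9606) = 115.4468 / 23.2387 = 4.96787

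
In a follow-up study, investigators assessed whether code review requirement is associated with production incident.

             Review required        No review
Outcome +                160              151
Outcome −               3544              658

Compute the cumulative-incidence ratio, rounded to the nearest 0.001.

0.231

Reading the table with exposure as columns: a = 160 (Review required, case), b = 3544 (Review required, non-case), c = 151 (No review, case), d = 658.
Risk in exposed = 160/3704 = 0.04320; risk in unexposed = 151/809 = 0.18665.
RR = 0.04320 / 0.18665 = 0.23143
The risk is 77% lower among the exposed than among the unexposed.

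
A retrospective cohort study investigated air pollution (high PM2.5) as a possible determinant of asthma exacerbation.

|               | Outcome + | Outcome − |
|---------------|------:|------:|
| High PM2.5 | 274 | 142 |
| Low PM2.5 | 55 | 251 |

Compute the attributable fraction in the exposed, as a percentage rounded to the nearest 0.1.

72.7

Cells: a = 274, b = 142, c = 55, d = 251.
Risk in exposed = 274/416 = 0.65865; risk in unexposed = 55/306 = 0.17974.
RR = 0.65865/0.17974 = 3.66451
AR% = (RR − 1)/RR × 100 = (3.66451 − 1)/3.66451 × 100 = 72.7112%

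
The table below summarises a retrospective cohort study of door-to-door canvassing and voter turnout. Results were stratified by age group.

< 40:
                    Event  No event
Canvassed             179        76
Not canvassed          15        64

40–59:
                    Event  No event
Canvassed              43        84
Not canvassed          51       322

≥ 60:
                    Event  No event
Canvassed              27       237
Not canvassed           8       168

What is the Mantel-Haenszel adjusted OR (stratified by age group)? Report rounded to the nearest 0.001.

OR_MH = Σ(aᵢdᵢ/nᵢ) / Σ(bᵢcᵢ/nᵢ), where nᵢ is the stratum total.
Stratum 1 (< 40): n = 334; a·d/n = 179·64/334 = 34.2994; b·c/n = 76·15/334 = 3.4132
Stratum 2 (40–59): n = 500; a·d/n = 43·322/500 = 27.6920; b·c/n = 84·51/500 = 8.5680
Stratum 3 (≥ 60): n = 440; a·d/n = 27·168/440 = 10.3091; b·c/n = 237·8/440 = 4.3091
OR_MH = (34.2994 + 27.6920 + 10.3091) / (3.4132 + 8.5680 + 4.3091) = 72.3005 / 16.2903 = 4.43826

4.438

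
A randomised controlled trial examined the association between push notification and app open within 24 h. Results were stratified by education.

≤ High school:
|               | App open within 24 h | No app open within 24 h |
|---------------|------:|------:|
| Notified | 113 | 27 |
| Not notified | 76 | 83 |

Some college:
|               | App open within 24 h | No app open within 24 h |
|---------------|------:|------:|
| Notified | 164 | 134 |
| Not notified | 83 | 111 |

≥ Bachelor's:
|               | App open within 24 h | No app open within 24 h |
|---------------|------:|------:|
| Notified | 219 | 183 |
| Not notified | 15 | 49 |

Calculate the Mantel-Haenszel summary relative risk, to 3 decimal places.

RR_MH = Σ(aᵢ·n₀ᵢ/nᵢ) / Σ(cᵢ·n₁ᵢ/nᵢ), with n₁ᵢ = aᵢ+bᵢ (exposed), n₀ᵢ = cᵢ+dᵢ (unexposed), nᵢ = n₁ᵢ+n₀ᵢ.
Stratum 1 (≤ High school): n₁ = 140, n₀ = 159, n = 299; a·n₀/n = 113·159/299 = 60.0903; c·n₁/n = 76·140/299 = 35.5853
Stratum 2 (Some college): n₁ = 298, n₀ = 194, n = 492; a·n₀/n = 164·194/492 = 64.6667; c·n₁/n = 83·298/492 = 50.2724
Stratum 3 (≥ Bachelor's): n₁ = 402, n₀ = 64, n = 466; a·n₀/n = 219·64/466 = 30.0773; c·n₁/n = 15·402/466 = 12.9399
RR_MH = (60.0903 + 64.6667 + 30.0773) / (35.5853 + 50.2724 + 12.9399) = 154.8342 / 98.7976 = 1.56719

1.567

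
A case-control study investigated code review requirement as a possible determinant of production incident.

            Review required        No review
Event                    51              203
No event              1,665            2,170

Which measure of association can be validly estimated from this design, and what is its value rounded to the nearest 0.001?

0.327

Reading the table with exposure as columns: a = 51 (Review required, case), b = 1665 (Review required, non-case), c = 203 (No review, case), d = 2170.
This is a case-control study: participants were sampled on outcome status, so risks in the source population cannot be estimated directly — relative risk is not valid here. The odds ratio is the appropriate measure.
OR = (a·d)/(b·c) = (51 × 2170) / (1665 × 203) = 110670 / 337995 = 0.32743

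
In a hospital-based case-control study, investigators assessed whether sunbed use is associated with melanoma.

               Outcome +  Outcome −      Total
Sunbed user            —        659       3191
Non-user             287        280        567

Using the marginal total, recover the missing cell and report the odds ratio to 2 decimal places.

The missing cell is in the exposed row: 3191 − 659 = 2532.
So a = 2532, b = 659, c = 287, d = 280.
OR = (a·d)/(b·c) = (2532 × 280) / (659 × 287) = 708960 / 189133 = 3.74847

3.75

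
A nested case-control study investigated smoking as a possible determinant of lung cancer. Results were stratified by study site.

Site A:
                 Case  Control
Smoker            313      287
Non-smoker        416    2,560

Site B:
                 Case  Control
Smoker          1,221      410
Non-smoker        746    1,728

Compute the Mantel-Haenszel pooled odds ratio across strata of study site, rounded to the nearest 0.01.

OR_MH = Σ(aᵢdᵢ/nᵢ) / Σ(bᵢcᵢ/nᵢ), where nᵢ is the stratum total.
Stratum 1 (Site A): n = 3576; a·d/n = 313·2560/3576 = 224.0716; b·c/n = 287·416/3576 = 33.3870
Stratum 2 (Site B): n = 4105; a·d/n = 1221·1728/4105 = 513.9800; b·c/n = 410·746/4105 = 74.5091
OR_MH = (224.0716 + 513.9800) / (33.3870 + 74.5091) = 738.0516 / 107.8962 = 6.84039

6.84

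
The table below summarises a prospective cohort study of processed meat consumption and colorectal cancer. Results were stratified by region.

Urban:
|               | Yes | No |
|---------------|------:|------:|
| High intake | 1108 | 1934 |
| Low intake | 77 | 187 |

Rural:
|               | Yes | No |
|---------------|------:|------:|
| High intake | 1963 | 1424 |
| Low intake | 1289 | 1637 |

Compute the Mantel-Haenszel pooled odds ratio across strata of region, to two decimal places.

OR_MH = Σ(aᵢdᵢ/nᵢ) / Σ(bᵢcᵢ/nᵢ), where nᵢ is the stratum total.
Stratum 1 (Urban): n = 3306; a·d/n = 1108·187/3306 = 62.6727; b·c/n = 1934·77/3306 = 45.0448
Stratum 2 (Rural): n = 6313; a·d/n = 1963·1637/6313 = 509.0181; b·c/n = 1424·1289/6313 = 290.7550
OR_MH = (62.6727 + 509.0181) / (45.0448 + 290.7550) = 571.6908 / 335.7997 = 1.70248

1.70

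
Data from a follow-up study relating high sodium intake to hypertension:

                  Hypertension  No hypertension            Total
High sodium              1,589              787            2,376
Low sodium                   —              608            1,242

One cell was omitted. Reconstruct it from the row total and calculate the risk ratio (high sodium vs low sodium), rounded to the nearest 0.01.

The missing cell is in the unexposed row: 1242 − 608 = 634.
So a = 1589, b = 787, c = 634, d = 608.
RR = [a/(a+b)] / [c/(c+d)] = (1589/2376) / (634/1242) = 0.66877/0.51047 = 1.31012

1.31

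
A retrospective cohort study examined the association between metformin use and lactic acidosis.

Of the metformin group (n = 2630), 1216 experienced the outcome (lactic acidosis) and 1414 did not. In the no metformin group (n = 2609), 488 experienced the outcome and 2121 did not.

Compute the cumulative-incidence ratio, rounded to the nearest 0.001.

From the description: a = 1216, b = 1414, c = 488, d = 2121.
Risk in exposed = 1216/2630 = 0.46236; risk in unexposed = 488/2609 = 0.18704.
RR = 0.46236 / 0.18704 = 2.47191
The risk among the exposed is 2.47 times that among the unexposed.

2.472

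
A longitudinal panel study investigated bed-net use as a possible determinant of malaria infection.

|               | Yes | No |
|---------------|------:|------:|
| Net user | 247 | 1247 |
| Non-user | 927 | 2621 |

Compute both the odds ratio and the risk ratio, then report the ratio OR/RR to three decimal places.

Cells: a = 247, b = 1247, c = 927, d = 2621.
OR = (247·2621)/(1247·927) = 647387/1155969 = 0.56004
Risk in exposed = 247/1494 = 0.16533; risk in unexposed = 927/3548 = 0.26127; RR = 0.63278
OR/RR = 0.56004 / 0.63278 = 0.88505
The outcome is not rare, so the OR lies further from 1 than the RR.

0.885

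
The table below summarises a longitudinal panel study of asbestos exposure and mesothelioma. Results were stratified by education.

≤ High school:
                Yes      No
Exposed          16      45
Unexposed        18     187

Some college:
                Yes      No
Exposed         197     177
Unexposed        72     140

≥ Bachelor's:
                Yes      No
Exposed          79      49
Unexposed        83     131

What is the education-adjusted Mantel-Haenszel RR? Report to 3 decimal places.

RR_MH = Σ(aᵢ·n₀ᵢ/nᵢ) / Σ(cᵢ·n₁ᵢ/nᵢ), with n₁ᵢ = aᵢ+bᵢ (exposed), n₀ᵢ = cᵢ+dᵢ (unexposed), nᵢ = n₁ᵢ+n₀ᵢ.
Stratum 1 (≤ High school): n₁ = 61, n₀ = 205, n = 266; a·n₀/n = 16·205/266 = 12.3308; c·n₁/n = 18·61/266 = 4.1278
Stratum 2 (Some college): n₁ = 374, n₀ = 212, n = 586; a·n₀/n = 197·212/586 = 71.2696; c·n₁/n = 72·374/586 = 45.9522
Stratum 3 (≥ Bachelor's): n₁ = 128, n₀ = 214, n = 342; a·n₀/n = 79·214/342 = 49.4327; c·n₁/n = 83·128/342 = 31.0643
RR_MH = (12.3308 + 71.2696 + 49.4327) / (4.1278 + 45.9522 + 31.0643) = 133.0332 / 81.1444 = 1.63946

1.639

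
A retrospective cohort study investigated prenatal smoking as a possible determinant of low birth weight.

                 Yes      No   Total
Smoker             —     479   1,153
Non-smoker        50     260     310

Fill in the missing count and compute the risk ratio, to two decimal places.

3.62

The missing cell is in the exposed row: 1153 − 479 = 674.
So a = 674, b = 479, c = 50, d = 260.
RR = [a/(a+b)] / [c/(c+d)] = (674/1153) / (50/310) = 0.58456/0.16129 = 3.62428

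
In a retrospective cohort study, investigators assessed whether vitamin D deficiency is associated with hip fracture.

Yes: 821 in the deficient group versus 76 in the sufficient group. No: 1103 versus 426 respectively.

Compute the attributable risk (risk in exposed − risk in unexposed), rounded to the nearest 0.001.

0.275

From the description: a = 821, b = 1103, c = 76, d = 426.
Risk in exposed = 821/1924 = 0.426715; risk in unexposed = 76/502 = 0.151394.
Risk difference = 0.426715 − 0.151394 = 0.275321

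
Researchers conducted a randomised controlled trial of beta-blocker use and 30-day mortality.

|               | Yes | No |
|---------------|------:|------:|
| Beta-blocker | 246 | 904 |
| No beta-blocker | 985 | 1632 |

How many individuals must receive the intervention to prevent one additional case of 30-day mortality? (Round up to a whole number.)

Risk in treated group = 246/1150 = 0.21391; risk in control = 985/2617 = 0.37639.
Absolute risk reduction = 0.37639 − 0.21391 = 0.16247
NNT = 1 / ARR = 1 / 0.16247 = 6.155 → round up → 7

7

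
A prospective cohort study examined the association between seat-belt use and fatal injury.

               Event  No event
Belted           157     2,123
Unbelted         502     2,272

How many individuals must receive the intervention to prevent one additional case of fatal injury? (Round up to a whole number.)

9

Risk in treated group = 157/2280 = 0.06886; risk in control = 502/2774 = 0.18097.
Absolute risk reduction = 0.18097 − 0.06886 = 0.11211
NNT = 1 / ARR = 1 / 0.11211 = 8.920 → round up → 9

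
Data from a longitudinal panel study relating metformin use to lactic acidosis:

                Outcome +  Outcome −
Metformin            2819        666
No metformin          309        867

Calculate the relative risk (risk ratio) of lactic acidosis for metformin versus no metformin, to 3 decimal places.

3.079

Cells: a = 2819, b = 666, c = 309, d = 867.
Risk in exposed = 2819/3485 = 0.80890; risk in unexposed = 309/1176 = 0.26276.
RR = 0.80890 / 0.26276 = 3.07851
The risk among the exposed is 3.08 times that among the unexposed.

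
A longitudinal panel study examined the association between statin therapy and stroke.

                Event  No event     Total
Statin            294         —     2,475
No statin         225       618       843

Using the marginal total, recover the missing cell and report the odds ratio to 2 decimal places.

The missing cell is in the exposed row: 2475 − 294 = 2181.
So a = 294, b = 2181, c = 225, d = 618.
OR = (a·d)/(b·c) = (294 × 618) / (2181 × 225) = 181692 / 490725 = 0.37025

0.37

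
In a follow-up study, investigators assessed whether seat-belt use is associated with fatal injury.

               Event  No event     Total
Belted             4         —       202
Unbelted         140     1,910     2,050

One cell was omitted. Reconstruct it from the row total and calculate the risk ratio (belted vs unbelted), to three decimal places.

0.290

The missing cell is in the exposed row: 202 − 4 = 198.
So a = 4, b = 198, c = 140, d = 1910.
RR = [a/(a+b)] / [c/(c+d)] = (4/202) / (140/2050) = 0.01980/0.06829 = 0.28996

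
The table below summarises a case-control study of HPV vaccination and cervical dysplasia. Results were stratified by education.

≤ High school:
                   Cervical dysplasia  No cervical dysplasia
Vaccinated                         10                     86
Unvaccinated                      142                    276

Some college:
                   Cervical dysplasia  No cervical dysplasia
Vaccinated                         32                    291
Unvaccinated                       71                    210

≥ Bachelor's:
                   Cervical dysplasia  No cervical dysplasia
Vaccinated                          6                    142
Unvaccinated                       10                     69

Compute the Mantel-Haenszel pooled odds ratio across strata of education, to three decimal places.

0.285

OR_MH = Σ(aᵢdᵢ/nᵢ) / Σ(bᵢcᵢ/nᵢ), where nᵢ is the stratum total.
Stratum 1 (≤ High school): n = 514; a·d/n = 10·276/514 = 5.3696; b·c/n = 86·142/514 = 23.7588
Stratum 2 (Some college): n = 604; a·d/n = 32·210/604 = 11.1258; b·c/n = 291·71/604 = 34.2070
Stratum 3 (≥ Bachelor's): n = 227; a·d/n = 6·69/227 = 1.8238; b·c/n = 142·10/227 = 6.2555
OR_MH = (5.3696 + 11.1258 + 1.8238) / (23.7588 + 34.2070 + 6.2555) = 18.3193 / 64.2212 = 0.28525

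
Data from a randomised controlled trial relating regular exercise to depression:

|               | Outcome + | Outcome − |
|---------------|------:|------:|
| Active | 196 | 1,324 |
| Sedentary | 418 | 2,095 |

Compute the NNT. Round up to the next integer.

Risk in treated group = 196/1520 = 0.12895; risk in control = 418/2513 = 0.16634.
Absolute risk reduction = 0.16634 − 0.12895 = 0.03739
NNT = 1 / ARR = 1 / 0.03739 = 26.747 → round up → 27

27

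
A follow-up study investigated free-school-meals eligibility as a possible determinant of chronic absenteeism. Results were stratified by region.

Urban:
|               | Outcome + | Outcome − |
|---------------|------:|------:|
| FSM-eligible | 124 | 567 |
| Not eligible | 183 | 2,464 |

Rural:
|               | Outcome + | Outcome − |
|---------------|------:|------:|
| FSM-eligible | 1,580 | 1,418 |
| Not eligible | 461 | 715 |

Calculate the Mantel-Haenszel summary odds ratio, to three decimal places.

1.930

OR_MH = Σ(aᵢdᵢ/nᵢ) / Σ(bᵢcᵢ/nᵢ), where nᵢ is the stratum total.
Stratum 1 (Urban): n = 3338; a·d/n = 124·2464/3338 = 91.5327; b·c/n = 567·183/3338 = 31.0848
Stratum 2 (Rural): n = 4174; a·d/n = 1580·715/4174 = 270.6517; b·c/n = 1418·461/4174 = 156.6119
OR_MH = (91.5327 + 270.6517) / (31.0848 + 156.6119) = 362.1843 / 187.6967 = 1.92963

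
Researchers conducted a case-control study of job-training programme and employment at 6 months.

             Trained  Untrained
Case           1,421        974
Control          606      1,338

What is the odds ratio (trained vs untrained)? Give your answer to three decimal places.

3.221

Reading the table with exposure as columns: a = 1421 (Trained, case), b = 606 (Trained, non-case), c = 974 (Untrained, case), d = 1338.
OR = (a·d)/(b·c) = (1421 × 1338) / (606 × 974) = 1901298 / 590244 = 3.22121
The odds of employment at 6 months are about 3.22 times as high in the trained group.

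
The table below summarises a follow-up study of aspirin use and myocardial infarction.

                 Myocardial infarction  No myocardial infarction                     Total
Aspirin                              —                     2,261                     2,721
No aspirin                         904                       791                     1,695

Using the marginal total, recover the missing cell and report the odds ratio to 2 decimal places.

0.18

The missing cell is in the exposed row: 2721 − 2261 = 460.
So a = 460, b = 2261, c = 904, d = 791.
OR = (a·d)/(b·c) = (460 × 791) / (2261 × 904) = 363860 / 2043944 = 0.17802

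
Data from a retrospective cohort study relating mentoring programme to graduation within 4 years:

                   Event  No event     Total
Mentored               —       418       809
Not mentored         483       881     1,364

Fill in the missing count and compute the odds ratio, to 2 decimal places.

1.71

The missing cell is in the exposed row: 809 − 418 = 391.
So a = 391, b = 418, c = 483, d = 881.
OR = (a·d)/(b·c) = (391 × 881) / (418 × 483) = 344471 / 201894 = 1.70620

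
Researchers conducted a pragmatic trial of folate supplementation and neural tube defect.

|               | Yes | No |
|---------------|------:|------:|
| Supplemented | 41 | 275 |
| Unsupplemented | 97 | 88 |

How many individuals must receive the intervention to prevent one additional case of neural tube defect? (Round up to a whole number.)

Risk in treated group = 41/316 = 0.12975; risk in control = 97/185 = 0.52432.
Absolute risk reduction = 0.52432 − 0.12975 = 0.39458
NNT = 1 / ARR = 1 / 0.39458 = 2.534 → round up → 3

3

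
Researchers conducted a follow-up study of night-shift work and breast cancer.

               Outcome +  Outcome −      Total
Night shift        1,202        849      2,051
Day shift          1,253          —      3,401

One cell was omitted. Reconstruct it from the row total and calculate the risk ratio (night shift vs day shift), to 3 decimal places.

1.591

The missing cell is in the unexposed row: 3401 − 1253 = 2148.
So a = 1202, b = 849, c = 1253, d = 2148.
RR = [a/(a+b)] / [c/(c+d)] = (1202/2051) / (1253/3401) = 0.58606/0.36842 = 1.59072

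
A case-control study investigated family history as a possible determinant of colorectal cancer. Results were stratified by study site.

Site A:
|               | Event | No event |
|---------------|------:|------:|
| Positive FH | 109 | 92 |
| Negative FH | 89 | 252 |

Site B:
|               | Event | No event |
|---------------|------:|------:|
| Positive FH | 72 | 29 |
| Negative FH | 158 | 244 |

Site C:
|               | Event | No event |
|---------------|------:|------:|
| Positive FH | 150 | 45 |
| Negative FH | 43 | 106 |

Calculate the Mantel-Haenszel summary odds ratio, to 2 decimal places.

4.42

OR_MH = Σ(aᵢdᵢ/nᵢ) / Σ(bᵢcᵢ/nᵢ), where nᵢ is the stratum total.
Stratum 1 (Site A): n = 542; a·d/n = 109·252/542 = 50.6790; b·c/n = 92·89/542 = 15.1070
Stratum 2 (Site B): n = 503; a·d/n = 72·244/503 = 34.9264; b·c/n = 29·158/503 = 9.1093
Stratum 3 (Site C): n = 344; a·d/n = 150·106/344 = 46.2209; b·c/n = 45·43/344 = 5.6250
OR_MH = (50.6790 + 34.9264 + 46.2209) / (15.1070 + 9.1093 + 5.6250) = 131.8263 / 29.8414 = 4.41757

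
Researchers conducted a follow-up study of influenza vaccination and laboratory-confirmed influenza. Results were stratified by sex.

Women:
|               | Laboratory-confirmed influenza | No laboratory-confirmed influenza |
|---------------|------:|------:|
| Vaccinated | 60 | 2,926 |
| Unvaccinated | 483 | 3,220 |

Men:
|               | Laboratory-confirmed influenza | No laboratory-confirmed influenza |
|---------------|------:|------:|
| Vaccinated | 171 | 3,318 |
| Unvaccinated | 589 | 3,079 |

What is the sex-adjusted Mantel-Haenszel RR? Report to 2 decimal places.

RR_MH = Σ(aᵢ·n₀ᵢ/nᵢ) / Σ(cᵢ·n₁ᵢ/nᵢ), with n₁ᵢ = aᵢ+bᵢ (exposed), n₀ᵢ = cᵢ+dᵢ (unexposed), nᵢ = n₁ᵢ+n₀ᵢ.
Stratum 1 (Women): n₁ = 2986, n₀ = 3703, n = 6689; a·n₀/n = 60·3703/6689 = 33.2157; c·n₁/n = 483·2986/6689 = 215.6134
Stratum 2 (Men): n₁ = 3489, n₀ = 3668, n = 7157; a·n₀/n = 171·3668/7157 = 87.6384; c·n₁/n = 589·3489/7157 = 287.1344
RR_MH = (33.2157 + 87.6384) / (215.6134 + 287.1344) = 120.8541 / 502.7478 = 0.24039

0.24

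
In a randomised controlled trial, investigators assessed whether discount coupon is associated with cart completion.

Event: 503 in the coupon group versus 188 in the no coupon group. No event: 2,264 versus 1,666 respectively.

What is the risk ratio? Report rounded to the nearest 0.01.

From the description: a = 503, b = 2264, c = 188, d = 1666.
Risk in exposed = 503/2767 = 0.18179; risk in unexposed = 188/1854 = 0.10140.
RR = 0.18179 / 0.10140 = 1.79271
The risk among the exposed is 1.79 times that among the unexposed.

1.79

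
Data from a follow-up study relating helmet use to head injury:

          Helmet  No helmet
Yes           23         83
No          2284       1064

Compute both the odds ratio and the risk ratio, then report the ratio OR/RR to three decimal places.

0.937

Reading the table with exposure as columns: a = 23 (Helmet, case), b = 2284 (Helmet, non-case), c = 83 (No helmet, case), d = 1064.
OR = (23·1064)/(2284·83) = 24472/189572 = 0.12909
Risk in exposed = 23/2307 = 0.00997; risk in unexposed = 83/1147 = 0.07236; RR = 0.13777
OR/RR = 0.12909 / 0.13777 = 0.93698
The outcome is rare in both groups, so OR ≈ RR (ratio near 1).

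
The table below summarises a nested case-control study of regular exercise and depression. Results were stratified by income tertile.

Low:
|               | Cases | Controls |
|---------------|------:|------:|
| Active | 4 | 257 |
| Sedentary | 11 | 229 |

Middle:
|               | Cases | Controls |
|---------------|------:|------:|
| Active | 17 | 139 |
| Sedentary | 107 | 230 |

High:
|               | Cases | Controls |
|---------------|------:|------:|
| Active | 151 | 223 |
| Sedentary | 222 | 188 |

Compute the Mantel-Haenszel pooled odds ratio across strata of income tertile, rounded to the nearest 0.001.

OR_MH = Σ(aᵢdᵢ/nᵢ) / Σ(bᵢcᵢ/nᵢ), where nᵢ is the stratum total.
Stratum 1 (Low): n = 501; a·d/n = 4·229/501 = 1.8283; b·c/n = 257·11/501 = 5.6427
Stratum 2 (Middle): n = 493; a·d/n = 17·230/493 = 7.9310; b·c/n = 139·107/493 = 30.1684
Stratum 3 (High): n = 784; a·d/n = 151·188/784 = 36.2092; b·c/n = 223·222/784 = 63.1454
OR_MH = (1.8283 + 7.9310 + 36.2092) / (5.6427 + 30.1684 + 63.1454) = 45.9686 / 98.9565 = 0.46453

0.465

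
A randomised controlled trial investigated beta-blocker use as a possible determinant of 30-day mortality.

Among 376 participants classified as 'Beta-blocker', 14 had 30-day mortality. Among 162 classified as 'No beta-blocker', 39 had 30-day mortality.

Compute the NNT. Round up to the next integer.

5

Risk in treated group = 14/376 = 0.03723; risk in control = 39/162 = 0.24074.
Absolute risk reduction = 0.24074 − 0.03723 = 0.20351
NNT = 1 / ARR = 1 / 0.20351 = 4.914 → round up → 5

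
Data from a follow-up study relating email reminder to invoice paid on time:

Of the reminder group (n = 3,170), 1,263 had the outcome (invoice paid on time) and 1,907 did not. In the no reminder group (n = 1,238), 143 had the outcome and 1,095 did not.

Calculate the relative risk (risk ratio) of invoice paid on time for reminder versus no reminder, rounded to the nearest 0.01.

From the description: a = 1263, b = 1907, c = 143, d = 1095.
Risk in exposed = 1263/3170 = 0.39842; risk in unexposed = 143/1238 = 0.11551.
RR = 0.39842 / 0.11551 = 3.44928
The risk among the exposed is 3.45 times that among the unexposed.

3.45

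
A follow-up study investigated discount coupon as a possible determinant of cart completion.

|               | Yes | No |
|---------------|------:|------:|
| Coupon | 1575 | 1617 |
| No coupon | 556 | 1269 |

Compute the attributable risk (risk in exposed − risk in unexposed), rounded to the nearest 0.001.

Cells: a = 1575, b = 1617, c = 556, d = 1269.
Risk in exposed = 1575/3192 = 0.493421; risk in unexposed = 556/1825 = 0.304658.
Risk difference = 0.493421 − 0.304658 = 0.188764

0.189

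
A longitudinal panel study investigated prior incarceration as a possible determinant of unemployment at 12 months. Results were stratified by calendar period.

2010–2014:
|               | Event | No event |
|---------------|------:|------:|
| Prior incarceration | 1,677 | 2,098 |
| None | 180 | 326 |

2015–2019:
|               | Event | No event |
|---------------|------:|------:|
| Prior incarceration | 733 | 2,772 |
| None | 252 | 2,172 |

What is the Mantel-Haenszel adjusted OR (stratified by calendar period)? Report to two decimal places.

OR_MH = Σ(aᵢdᵢ/nᵢ) / Σ(bᵢcᵢ/nᵢ), where nᵢ is the stratum total.
Stratum 1 (2010–2014): n = 4281; a·d/n = 1677·326/4281 = 127.7043; b·c/n = 2098·180/4281 = 88.2130
Stratum 2 (2015–2019): n = 5929; a·d/n = 733·2172/5929 = 268.5235; b·c/n = 2772·252/5929 = 117.8182
OR_MH = (127.7043 + 268.5235) / (88.2130 + 117.8182) = 396.2278 / 206.0312 = 1.92314

1.92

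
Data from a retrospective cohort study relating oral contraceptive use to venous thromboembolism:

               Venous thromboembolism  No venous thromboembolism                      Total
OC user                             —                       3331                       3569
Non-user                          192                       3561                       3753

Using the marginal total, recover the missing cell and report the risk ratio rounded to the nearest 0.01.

The missing cell is in the exposed row: 3569 − 3331 = 238.
So a = 238, b = 3331, c = 192, d = 3561.
RR = [a/(a+b)] / [c/(c+d)] = (238/3569) / (192/3753) = 0.06669/0.05116 = 1.30349

1.30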